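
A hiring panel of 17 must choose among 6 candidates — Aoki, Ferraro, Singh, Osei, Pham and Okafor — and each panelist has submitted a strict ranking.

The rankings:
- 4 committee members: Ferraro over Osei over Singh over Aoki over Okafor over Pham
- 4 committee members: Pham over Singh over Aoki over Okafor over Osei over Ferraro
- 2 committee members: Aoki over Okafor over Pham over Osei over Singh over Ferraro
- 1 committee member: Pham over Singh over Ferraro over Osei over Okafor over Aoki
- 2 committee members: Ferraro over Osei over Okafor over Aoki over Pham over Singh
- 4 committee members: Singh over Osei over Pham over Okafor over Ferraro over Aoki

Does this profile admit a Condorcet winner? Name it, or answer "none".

none

Check each pair by majority over 17 ballots:
Aoki vs Ferraro: Aoki preferred on 4+2 = 6 ballots; Ferraro wins 11–6.
Aoki vs Singh: Aoki preferred on 2+2 = 4 ballots; Singh wins 13–4.
Aoki vs Osei: Aoki is ranked higher on 4+2 = 6 ballots, Osei on 11. Osei wins 11–6.
Aoki vs Pham: Aoki is ranked higher on 4+2+2 = 8 ballots, Pham on 9. Pham wins 9–8.
Aoki vs Okafor: Aoki preferred on 4+4+2 = 10 ballots; Aoki wins 10–7.
Ferraro vs Singh: 4+2 = 6 for Ferraro, 11 for Singh — Singh by 11–6.
Ferraro vs Osei: Ferraro is ranked higher on 4+1+2 = 7 ballots, Osei on 10. Osei wins 10–7.
Ferraro vs Pham: Ferraro preferred on 4+2 = 6 ballots; Pham wins 11–6.
Ferraro vs Okafor: Ferraro is ranked higher on 4+1+2 = 7 ballots, Okafor on 10. Okafor wins 10–7.
Singh vs Osei: 9 to 8, Singh.
Singh vs Pham: 8 to 9, Pham.
Singh vs Okafor: 4+4+1+4 = 13 for Singh, 4 for Okafor — Singh by 13–4.
Osei vs Pham: Osei preferred on 4+2+4 = 10 ballots; Osei wins 10–7.
Osei vs Okafor: 11 to 6, Osei.
Pham vs Okafor: Pham is ranked higher on 4+1+4 = 9 ballots, Okafor on 8. Pham wins 9–8.
No candidate is unbeaten: Aoki loses to Ferraro; Ferraro loses to Singh; Singh loses to Pham; Osei loses to Singh; Pham loses to Osei; Okafor loses to Aoki. In particular Aoki → Okafor → Ferraro → Aoki is a majority cycle — no Condorcet winner exists.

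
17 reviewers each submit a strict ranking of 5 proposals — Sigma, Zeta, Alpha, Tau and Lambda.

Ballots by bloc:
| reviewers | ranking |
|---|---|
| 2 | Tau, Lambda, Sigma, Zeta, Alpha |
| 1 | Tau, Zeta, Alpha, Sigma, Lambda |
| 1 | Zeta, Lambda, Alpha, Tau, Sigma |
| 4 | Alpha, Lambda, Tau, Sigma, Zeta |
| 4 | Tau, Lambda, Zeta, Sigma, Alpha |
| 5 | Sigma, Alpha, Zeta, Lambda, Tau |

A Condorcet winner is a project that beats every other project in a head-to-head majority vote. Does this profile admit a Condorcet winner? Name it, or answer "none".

Pairwise majorities:
Sigma vs Zeta: Sigma is ranked higher on 2+4+5 = 11 ballots, Zeta on 6. Sigma wins 11–6.
Sigma vs Alpha: 2+4+5 = 11 for Sigma, 6 for Alpha — Sigma by 11–6.
Sigma vs Tau: Sigma preferred on 5 ballots; Tau wins 12–5.
Sigma vs Lambda: 1+5 = 6 for Sigma, 11 for Lambda — Lambda by 11–6.
Zeta vs Alpha: Zeta is ranked higher on 2+1+1+4 = 8 ballots, Alpha on 9. Alpha wins 9–8.
Zeta vs Tau: 6 to 11, Tau.
Zeta vs Lambda: Zeta preferred on 1+1+5 = 7 ballots; Lambda wins 10–7.
Alpha vs Tau: 1+4+5 = 10 for Alpha, 7 for Tau — Alpha by 10–7.
Alpha vs Lambda: Alpha is ranked higher on 1+4+5 = 10 ballots, Lambda on 7. Alpha wins 10–7.
Tau vs Lambda: 2+1+4 = 7 for Tau, 10 for Lambda — Lambda by 10–7.
Each project drops at least one matchup (Sigma loses to Tau; Zeta loses to Sigma; Alpha loses to Sigma; Tau loses to Alpha; Lambda loses to Alpha); the cycle Sigma beats Alpha beats Tau beats Sigma rules out a Condorcet winner.

none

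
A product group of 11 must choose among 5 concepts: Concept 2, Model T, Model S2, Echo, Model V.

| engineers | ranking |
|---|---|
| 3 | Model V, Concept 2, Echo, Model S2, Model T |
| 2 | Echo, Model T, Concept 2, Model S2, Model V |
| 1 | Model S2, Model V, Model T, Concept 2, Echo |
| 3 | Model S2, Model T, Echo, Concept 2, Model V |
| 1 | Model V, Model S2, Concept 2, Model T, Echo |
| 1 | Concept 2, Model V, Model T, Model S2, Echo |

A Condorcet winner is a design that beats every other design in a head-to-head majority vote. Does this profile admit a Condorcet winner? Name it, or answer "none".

Check each pair by majority over 11 ballots:
Concept 2 vs Model T: Model T wins 6–5.
Concept 2 vs Model S2: Concept 2, 6–5.
Concept 2 vs Echo: Concept 2 wins 6–5.
Concept 2–Model V: Concept 2 6–5.
Model T vs Model S2: Model S2 wins 8–3.
Model T vs Echo: Model T wins 6–5.
Model T vs Model V: Model V wins 6–5.
Model S2–Echo: Model S2 6–5.
Model S2 vs Model V: Model S2, 6–5.
Echo vs Model V: Model V, 6–5.
No design is unbeaten: Concept 2 loses to Model T; Model T loses to Model S2; Model S2 loses to Concept 2; Echo loses to Concept 2; Model V loses to Concept 2. In particular Concept 2 beats Model S2 beats Model T beats Concept 2 is a majority cycle — no Condorcet winner exists.

none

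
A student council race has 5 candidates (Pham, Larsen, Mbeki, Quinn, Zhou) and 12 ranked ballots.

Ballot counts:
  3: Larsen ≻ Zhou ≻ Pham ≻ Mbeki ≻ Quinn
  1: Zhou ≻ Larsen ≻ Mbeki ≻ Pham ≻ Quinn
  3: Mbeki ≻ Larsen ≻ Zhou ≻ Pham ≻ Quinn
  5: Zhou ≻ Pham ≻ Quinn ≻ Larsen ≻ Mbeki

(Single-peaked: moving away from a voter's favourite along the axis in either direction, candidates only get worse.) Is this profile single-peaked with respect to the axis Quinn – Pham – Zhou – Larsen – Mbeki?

yes

Axis positions: Quinn=1, Pham=2, Zhou=3, Larsen=4, Mbeki=5.
Cluster 1 (peak Larsen at position 4): ranking walks positions 4-3-2-5-1, expanding outward from the peak — single-peaked.
Cluster 2 (peak Zhou at position 3): ranking walks positions 3-4-5-2-1, expanding outward from the peak — single-peaked.
Cluster 3 (peak Mbeki at position 5): ranking walks positions 5-4-3-2-1, expanding outward from the peak — single-peaked.
Cluster 4 (peak Zhou at position 3): ranking walks positions 3-2-1-4-5, expanding outward from the peak — single-peaked.
Every ranking is single-peaked on this axis.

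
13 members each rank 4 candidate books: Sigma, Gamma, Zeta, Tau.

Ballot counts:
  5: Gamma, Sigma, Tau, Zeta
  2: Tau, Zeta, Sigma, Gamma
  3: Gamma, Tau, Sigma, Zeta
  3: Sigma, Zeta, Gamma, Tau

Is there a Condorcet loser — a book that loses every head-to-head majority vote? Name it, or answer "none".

Zeta

Pairwise majorities:
Sigma vs Gamma: Sigma is ranked higher on 2+3 = 5 ballots, Gamma on 8. Gamma wins 8–5.
Sigma vs Zeta: Sigma is ranked higher on 5+3+3 = 11 ballots, Zeta on 2. Sigma wins 11–2.
Sigma vs Tau: Sigma, 8–5.
Gamma vs Zeta: Gamma, 8–5.
Gamma vs Tau: Gamma, 11–2.
Zeta vs Tau: Zeta preferred on 3 ballots; Tau wins 10–3.
Zeta loses to every other book — it is the Condorcet loser.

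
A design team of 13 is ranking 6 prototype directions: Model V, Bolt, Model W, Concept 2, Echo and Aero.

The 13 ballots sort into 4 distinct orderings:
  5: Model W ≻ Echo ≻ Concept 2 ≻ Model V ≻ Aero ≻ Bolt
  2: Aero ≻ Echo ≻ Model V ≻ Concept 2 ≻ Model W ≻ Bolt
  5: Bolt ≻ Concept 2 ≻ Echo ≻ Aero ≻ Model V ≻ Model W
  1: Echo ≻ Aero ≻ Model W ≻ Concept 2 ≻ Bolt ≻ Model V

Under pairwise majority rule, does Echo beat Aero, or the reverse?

Ballots ranking Echo above Aero: 5 + 5 + 1 = 11.
Ballots ranking Aero above Echo: 13 − 11 = 2.
Echo wins the head-to-head 11–2.

Echo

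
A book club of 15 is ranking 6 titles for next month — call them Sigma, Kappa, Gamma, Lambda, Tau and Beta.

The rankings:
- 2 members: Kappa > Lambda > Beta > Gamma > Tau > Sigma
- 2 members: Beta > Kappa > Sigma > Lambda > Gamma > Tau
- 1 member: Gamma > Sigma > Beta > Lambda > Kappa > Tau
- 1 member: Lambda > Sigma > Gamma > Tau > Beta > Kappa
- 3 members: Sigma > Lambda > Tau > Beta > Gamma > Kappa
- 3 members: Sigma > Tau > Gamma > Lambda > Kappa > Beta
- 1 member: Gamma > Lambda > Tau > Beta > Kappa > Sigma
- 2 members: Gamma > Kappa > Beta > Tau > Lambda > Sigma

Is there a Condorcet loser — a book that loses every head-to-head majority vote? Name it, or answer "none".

Pairwise majorities:
Sigma vs Kappa: 1+1+3+3 = 8 for Sigma, 7 for Kappa — Sigma by 8–7.
Sigma vs Gamma: Sigma, 9–6.
Sigma vs Lambda: Sigma wins 9–6.
Sigma vs Tau: Sigma is ranked higher on 2+1+1+3+3 = 10 ballots, Tau on 5. Sigma wins 10–5.
Sigma vs Beta: 1+1+3+3 = 8 for Sigma, 7 for Beta — Sigma by 8–7.
Kappa vs Gamma: Gamma, 11–4.
Kappa vs Lambda: Lambda, 9–6.
Kappa vs Tau: Tau wins 8–7.
Kappa vs Beta: Beta, 8–7.
Gamma vs Lambda: Lambda wins 8–7.
Gamma vs Tau: Gamma wins 9–6.
Gamma vs Beta: Gamma preferred on 1+1+3+1+2 = 8 ballots; Gamma wins 8–7.
Lambda vs Tau: Lambda preferred on 2+2+1+1+3+1 = 10 ballots; Lambda wins 10–5.
Lambda vs Beta: Lambda preferred on 2+1+3+3+1 = 10 ballots; Lambda wins 10–5.
Tau vs Beta: Tau wins 8–7.
Kappa loses to every other book — it is the Condorcet loser.

Kappa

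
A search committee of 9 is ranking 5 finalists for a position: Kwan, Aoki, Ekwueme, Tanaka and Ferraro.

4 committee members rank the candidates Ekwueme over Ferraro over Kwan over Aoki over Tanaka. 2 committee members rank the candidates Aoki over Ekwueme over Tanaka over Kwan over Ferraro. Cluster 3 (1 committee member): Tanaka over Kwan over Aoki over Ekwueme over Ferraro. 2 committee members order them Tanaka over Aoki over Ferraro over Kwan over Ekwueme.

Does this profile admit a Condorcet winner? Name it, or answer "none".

none

Check each pair by majority over 9 ballots:
Kwan vs Aoki: Kwan, 5–4.
Kwan vs Ekwueme: Ekwueme wins 6–3.
Kwan vs Tanaka: Tanaka, 5–4.
Kwan vs Ferraro: Ferraro, 6–3.
Aoki vs Ekwueme: Aoki, 5–4.
Aoki vs Tanaka: Aoki, 6–3.
Aoki–Ferraro: Aoki 5–4.
Ekwueme–Tanaka: Ekwueme 6–3.
Ekwueme vs Ferraro: Ekwueme wins 7–2.
Tanaka vs Ferraro: Tanaka wins 5–4.
Each candidate drops at least one matchup (Kwan loses to Ekwueme; Aoki loses to Kwan; Ekwueme loses to Aoki; Tanaka loses to Aoki; Ferraro loses to Aoki); the cycle Kwan → Aoki → Ekwueme → Kwan rules out a Condorcet winner.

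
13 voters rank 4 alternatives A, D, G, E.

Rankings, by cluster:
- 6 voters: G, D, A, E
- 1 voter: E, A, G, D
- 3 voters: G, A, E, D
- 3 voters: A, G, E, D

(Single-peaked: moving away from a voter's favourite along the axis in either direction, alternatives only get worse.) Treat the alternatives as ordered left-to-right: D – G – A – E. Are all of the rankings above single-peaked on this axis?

yes

Axis positions: D=1, G=2, A=3, E=4.
Cluster 1 (peak G at position 2): ranking walks positions 2-1-3-4, expanding outward from the peak — single-peaked.
Cluster 2 (peak E at position 4): ranking walks positions 4-3-2-1, expanding outward from the peak — single-peaked.
Cluster 3 (peak G at position 2): ranking walks positions 2-3-4-1, expanding outward from the peak — single-peaked.
Cluster 4 (peak A at position 3): ranking walks positions 3-2-4-1, expanding outward from the peak — single-peaked.
Every ranking is single-peaked on this axis.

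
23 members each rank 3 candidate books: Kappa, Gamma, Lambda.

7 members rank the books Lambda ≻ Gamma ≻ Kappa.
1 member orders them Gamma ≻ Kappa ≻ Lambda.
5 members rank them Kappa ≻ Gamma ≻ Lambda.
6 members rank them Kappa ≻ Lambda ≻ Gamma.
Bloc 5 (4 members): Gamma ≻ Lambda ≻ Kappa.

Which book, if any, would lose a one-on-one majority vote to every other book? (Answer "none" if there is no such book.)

Pairwise majorities:
Kappa vs Gamma: Gamma, 12–11.
Kappa–Lambda: Kappa 12–11.
Gamma vs Lambda: Lambda, 13–10.
Each book has at least one pairwise win (Kappa beats Lambda; Gamma beats Kappa; Lambda beats Gamma) — no Condorcet loser.

none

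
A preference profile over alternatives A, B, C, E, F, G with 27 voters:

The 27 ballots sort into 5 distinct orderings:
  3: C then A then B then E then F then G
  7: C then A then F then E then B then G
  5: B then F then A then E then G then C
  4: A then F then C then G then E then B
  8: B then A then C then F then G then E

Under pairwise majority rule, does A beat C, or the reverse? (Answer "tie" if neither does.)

A

Ballots ranking A above C: 5 + 4 + 8 = 17.
Ballots ranking C above A: 27 − 17 = 10.
A wins the head-to-head 17–10.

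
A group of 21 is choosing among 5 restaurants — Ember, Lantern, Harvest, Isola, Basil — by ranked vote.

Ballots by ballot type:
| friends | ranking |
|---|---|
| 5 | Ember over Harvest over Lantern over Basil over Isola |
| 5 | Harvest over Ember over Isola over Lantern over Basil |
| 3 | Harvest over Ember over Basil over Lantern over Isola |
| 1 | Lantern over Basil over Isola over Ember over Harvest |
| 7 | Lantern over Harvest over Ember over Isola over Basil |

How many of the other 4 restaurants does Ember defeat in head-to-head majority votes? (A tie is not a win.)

3

Ember against each rival (21 friends):
Ember vs Lantern: 5+5+3 = 13 for Ember, 8 for Lantern — Ember by 13–8.
Ember vs Harvest: Harvest wins 15–6.
Ember vs Isola: Ember wins 20–1.
Ember vs Basil: 5+5+3+7 = 20 for Ember, 1 for Basil — Ember by 20–1.
Ember beats Lantern, Isola, Basil; loses to Harvest — 3 pairwise wins.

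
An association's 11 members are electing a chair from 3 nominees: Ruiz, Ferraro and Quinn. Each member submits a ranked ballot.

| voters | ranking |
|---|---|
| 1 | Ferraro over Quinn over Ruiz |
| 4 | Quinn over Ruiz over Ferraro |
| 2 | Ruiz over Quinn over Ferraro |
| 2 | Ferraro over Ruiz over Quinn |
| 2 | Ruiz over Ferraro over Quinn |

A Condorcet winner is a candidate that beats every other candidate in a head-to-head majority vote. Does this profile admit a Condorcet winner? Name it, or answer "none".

Ruiz

Head-to-head results (11 voters):
Ruiz vs Ferraro: Ruiz, 8–3.
Ruiz–Quinn: Ruiz 6–5.
Ferraro vs Quinn: Quinn wins 6–5.
Ruiz beats each of Ferraro, Quinn — Ruiz is the Condorcet winner.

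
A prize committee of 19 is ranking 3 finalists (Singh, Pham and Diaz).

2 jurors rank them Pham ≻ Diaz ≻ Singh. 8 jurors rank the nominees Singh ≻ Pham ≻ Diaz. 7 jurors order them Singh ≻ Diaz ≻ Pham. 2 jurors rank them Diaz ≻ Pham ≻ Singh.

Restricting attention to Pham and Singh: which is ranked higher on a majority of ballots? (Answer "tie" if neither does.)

Singh

Ballots ranking Pham above Singh: 2 + 2 = 4.
Ballots ranking Singh above Pham: 19 − 4 = 15.
Singh wins the head-to-head 15–4.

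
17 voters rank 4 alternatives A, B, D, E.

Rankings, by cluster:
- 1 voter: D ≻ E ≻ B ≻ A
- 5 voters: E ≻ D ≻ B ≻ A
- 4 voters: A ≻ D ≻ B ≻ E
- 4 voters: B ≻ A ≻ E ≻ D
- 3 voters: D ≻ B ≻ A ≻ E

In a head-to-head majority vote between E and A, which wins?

A

Ballots ranking E above A: 1 + 5 = 6.
Ballots ranking A above E: 17 − 6 = 11.
A wins the head-to-head 11–6.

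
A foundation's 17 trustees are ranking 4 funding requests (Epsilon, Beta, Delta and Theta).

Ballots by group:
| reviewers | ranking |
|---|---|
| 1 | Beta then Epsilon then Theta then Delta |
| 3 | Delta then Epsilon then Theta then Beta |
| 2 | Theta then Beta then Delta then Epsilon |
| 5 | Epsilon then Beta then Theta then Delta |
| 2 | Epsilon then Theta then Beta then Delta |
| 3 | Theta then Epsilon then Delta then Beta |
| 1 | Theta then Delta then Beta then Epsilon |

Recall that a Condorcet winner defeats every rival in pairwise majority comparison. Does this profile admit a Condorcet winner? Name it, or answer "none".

Check each pair by majority over 17 ballots:
Epsilon vs Beta: Epsilon, 13–4.
Epsilon–Delta: Epsilon 11–6.
Epsilon–Theta: Epsilon 11–6.
Beta vs Delta: Beta wins 10–7.
Beta vs Theta: Theta wins 11–6.
Delta–Theta: Theta 14–3.
Only Epsilon has no losses; Epsilon is the Condorcet winner.

Epsilon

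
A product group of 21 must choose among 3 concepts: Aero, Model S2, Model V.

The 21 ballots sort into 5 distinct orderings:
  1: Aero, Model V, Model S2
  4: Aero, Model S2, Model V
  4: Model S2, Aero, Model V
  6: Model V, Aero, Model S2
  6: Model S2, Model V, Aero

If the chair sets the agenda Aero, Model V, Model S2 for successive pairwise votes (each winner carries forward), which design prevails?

Round 1: Aero vs Model V — 9–12, Model V advances.
Round 2: Model V vs Model S2 — 7–14, Model S2 advances.
Model S2 survives the agenda.

Model S2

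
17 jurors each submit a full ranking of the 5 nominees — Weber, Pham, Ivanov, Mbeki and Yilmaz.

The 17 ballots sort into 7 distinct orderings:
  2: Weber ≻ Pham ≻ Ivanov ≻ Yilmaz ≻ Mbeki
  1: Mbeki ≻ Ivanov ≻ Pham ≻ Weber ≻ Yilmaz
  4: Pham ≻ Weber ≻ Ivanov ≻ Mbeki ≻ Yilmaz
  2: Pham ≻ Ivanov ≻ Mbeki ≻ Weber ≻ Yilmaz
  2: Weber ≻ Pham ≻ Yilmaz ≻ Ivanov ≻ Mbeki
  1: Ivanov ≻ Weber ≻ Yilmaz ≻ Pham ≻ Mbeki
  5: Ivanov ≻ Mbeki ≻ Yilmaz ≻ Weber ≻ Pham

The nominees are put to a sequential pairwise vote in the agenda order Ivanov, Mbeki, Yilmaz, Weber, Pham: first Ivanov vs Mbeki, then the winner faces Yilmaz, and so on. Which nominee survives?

Round 1: Ivanov vs Mbeki — 16–1, Ivanov advances.
Round 2: Ivanov vs Yilmaz — 15–2, Ivanov advances.
Round 3: Ivanov vs Weber — 9–8, Ivanov advances.
Round 4: Ivanov vs Pham — 7–10, Pham advances.
Pham survives the agenda.

Pham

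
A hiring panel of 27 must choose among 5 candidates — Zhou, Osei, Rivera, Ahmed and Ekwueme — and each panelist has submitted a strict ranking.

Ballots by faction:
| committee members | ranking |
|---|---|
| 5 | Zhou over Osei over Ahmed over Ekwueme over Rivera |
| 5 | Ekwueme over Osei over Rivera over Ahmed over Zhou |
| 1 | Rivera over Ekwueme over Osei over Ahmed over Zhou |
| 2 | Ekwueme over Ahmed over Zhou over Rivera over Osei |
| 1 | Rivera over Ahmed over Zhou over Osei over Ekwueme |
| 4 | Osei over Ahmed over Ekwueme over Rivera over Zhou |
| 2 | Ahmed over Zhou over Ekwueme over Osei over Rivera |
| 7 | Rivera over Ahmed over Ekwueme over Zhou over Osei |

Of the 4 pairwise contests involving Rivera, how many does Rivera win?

Rivera against each rival (27 committee members):
Rivera vs Zhou: 5+1+1+4+7 = 18 for Rivera, 9 for Zhou — Rivera by 18–9.
Rivera vs Osei: Osei, 16–11.
Rivera vs Ahmed: 5+1+1+7 = 14 for Rivera, 13 for Ahmed — Rivera by 14–13.
Rivera vs Ekwueme: Rivera is ranked higher on 1+1+7 = 9 ballots, Ekwueme on 18. Ekwueme wins 18–9.
Rivera beats Zhou, Ahmed; loses to Osei, Ekwueme — 2 pairwise wins.

2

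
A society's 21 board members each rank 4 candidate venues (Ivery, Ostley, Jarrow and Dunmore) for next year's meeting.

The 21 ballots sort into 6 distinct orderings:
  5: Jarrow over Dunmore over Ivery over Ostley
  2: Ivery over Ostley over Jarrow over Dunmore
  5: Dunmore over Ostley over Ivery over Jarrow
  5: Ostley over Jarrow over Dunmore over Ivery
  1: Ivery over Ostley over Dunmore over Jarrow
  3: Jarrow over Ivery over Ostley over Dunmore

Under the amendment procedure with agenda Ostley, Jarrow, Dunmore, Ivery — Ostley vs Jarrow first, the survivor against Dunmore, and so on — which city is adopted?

Round 1: Ostley vs Jarrow — 13–8, Ostley advances.
Round 2: Ostley vs Dunmore — 11–10, Ostley advances.
Round 3: Ostley vs Ivery — 10–11, Ivery advances.
Ivery survives the agenda.

Ivery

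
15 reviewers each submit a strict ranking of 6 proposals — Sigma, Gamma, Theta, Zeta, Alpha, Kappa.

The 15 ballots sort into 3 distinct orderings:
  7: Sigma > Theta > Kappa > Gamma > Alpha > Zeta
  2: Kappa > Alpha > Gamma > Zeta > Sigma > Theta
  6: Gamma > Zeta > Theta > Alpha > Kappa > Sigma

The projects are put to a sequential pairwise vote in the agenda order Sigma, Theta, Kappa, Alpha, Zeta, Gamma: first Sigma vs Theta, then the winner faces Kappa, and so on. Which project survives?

Round 1: Sigma vs Theta — 9–6, Sigma advances.
Round 2: Sigma vs Kappa — 7–8, Kappa advances.
Round 3: Kappa vs Alpha — 9–6, Kappa advances.
Round 4: Kappa vs Zeta — 9–6, Kappa advances.
Round 5: Kappa vs Gamma — 9–6, Kappa advances.
The agenda winner is Kappa.

Kappa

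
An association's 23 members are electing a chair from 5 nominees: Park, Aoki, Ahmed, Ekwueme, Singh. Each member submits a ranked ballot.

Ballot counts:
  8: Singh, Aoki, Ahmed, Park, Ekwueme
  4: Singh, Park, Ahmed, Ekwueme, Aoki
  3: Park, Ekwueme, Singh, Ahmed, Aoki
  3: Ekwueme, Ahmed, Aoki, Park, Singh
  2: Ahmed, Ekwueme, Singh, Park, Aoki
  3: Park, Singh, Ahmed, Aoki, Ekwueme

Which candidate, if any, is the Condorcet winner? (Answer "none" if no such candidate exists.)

Head-to-head results (23 voters):
Park vs Aoki: Park preferred on 4+3+2+3 = 12 ballots; Park wins 12–11.
Park vs Ahmed: 10 to 13, Ahmed.
Park vs Ekwueme: 8+4+3+3 = 18 for Park, 5 for Ekwueme — Park by 18–5.
Park vs Singh: Park preferred on 3+3+3 = 9 ballots; Singh wins 14–9.
Aoki vs Ahmed: Aoki is ranked higher on 8 ballots, Ahmed on 15. Ahmed wins 15–8.
Aoki vs Ekwueme: Aoki preferred on 8+3 = 11 ballots; Ekwueme wins 12–11.
Aoki vs Singh: Aoki preferred on 3 ballots; Singh wins 20–3.
Ahmed vs Ekwueme: 8+4+2+3 = 17 for Ahmed, 6 for Ekwueme — Ahmed by 17–6.
Ahmed vs Singh: Ahmed is ranked higher on 3+2 = 5 ballots, Singh on 18. Singh wins 18–5.
Ekwueme vs Singh: Ekwueme preferred on 3+3+2 = 8 ballots; Singh wins 15–8.
Singh beats each of Park, Aoki, Ahmed, Ekwueme — Singh is the Condorcet winner.

Singh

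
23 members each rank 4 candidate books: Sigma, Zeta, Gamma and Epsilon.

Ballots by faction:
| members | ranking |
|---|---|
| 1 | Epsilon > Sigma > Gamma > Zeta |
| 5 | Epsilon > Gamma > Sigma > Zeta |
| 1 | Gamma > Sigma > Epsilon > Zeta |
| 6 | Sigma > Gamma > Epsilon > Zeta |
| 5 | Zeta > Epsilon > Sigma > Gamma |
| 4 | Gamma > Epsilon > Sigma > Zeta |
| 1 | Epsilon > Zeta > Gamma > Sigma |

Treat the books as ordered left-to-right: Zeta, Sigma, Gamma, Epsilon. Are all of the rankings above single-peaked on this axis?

no

Axis positions: Zeta=1, Sigma=2, Gamma=3, Epsilon=4.
Faction 1: ranking walks positions 4-2-3-1; Sigma is ranked above Gamma even though Gamma lies between Sigma and the peak Epsilon on the axis — preferences dip and rise again. Not single-peaked.
Faction 2 (peak Epsilon at position 4): ranking walks positions 4-3-2-1, expanding outward from the peak — single-peaked.
Faction 3 (peak Gamma at position 3): ranking walks positions 3-2-4-1, expanding outward from the peak — single-peaked.
Faction 4 (peak Sigma at position 2): ranking walks positions 2-3-4-1, expanding outward from the peak — single-peaked.
Faction 5: ranking walks positions 1-4-2-3; Epsilon is ranked above Sigma even though Sigma lies between Epsilon and the peak Zeta on the axis — preferences dip and rise again. Not single-peaked.
Faction 6 (peak Gamma at position 3): ranking walks positions 3-4-2-1, expanding outward from the peak — single-peaked.
Faction 7: ranking walks positions 4-1-3-2; Zeta is ranked above Gamma even though Gamma lies between Zeta and the peak Epsilon on the axis — preferences dip and rise again. Not single-peaked.
Faction 1 violates single-peakedness, so the profile is not single-peaked on this axis.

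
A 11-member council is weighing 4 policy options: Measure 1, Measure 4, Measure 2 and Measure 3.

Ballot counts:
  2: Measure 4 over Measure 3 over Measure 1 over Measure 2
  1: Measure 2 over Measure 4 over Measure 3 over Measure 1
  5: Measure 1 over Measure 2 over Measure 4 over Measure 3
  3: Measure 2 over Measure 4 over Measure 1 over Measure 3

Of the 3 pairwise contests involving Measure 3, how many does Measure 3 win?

Measure 3 against each rival (11 council members):
Measure 3–Measure 1: Measure 1 8–3.
Measure 3 vs Measure 4: 0 for Measure 3, 11 for Measure 4 — Measure 4 by 11–0.
Measure 3 vs Measure 2: Measure 2 wins 9–2.
Measure 3 beats no one; loses to Measure 1, Measure 4, Measure 2 — 0 pairwise wins.

0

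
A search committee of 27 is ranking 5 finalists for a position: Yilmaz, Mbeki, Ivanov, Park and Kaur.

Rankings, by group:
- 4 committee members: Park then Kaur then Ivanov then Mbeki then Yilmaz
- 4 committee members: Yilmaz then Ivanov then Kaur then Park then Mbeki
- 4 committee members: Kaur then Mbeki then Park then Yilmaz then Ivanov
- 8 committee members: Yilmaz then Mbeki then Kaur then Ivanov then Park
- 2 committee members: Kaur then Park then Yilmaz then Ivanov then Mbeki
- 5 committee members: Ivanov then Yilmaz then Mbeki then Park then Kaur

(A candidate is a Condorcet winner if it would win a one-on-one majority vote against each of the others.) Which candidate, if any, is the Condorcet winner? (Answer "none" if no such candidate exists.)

Yilmaz

Head-to-head results (27 committee members):
Yilmaz vs Mbeki: Yilmaz wins 19–8.
Yilmaz–Ivanov: Yilmaz 18–9.
Yilmaz vs Park: Yilmaz, 17–10.
Yilmaz vs Kaur: Yilmaz wins 17–10.
Mbeki vs Ivanov: Ivanov wins 15–12.
Mbeki vs Park: Mbeki, 17–10.
Mbeki–Kaur: Kaur 14–13.
Ivanov vs Park: Ivanov wins 17–10.
Ivanov–Kaur: Kaur 18–9.
Park–Kaur: Kaur 18–9.
Yilmaz wins every pairwise contest, so Yilmaz is the Condorcet winner.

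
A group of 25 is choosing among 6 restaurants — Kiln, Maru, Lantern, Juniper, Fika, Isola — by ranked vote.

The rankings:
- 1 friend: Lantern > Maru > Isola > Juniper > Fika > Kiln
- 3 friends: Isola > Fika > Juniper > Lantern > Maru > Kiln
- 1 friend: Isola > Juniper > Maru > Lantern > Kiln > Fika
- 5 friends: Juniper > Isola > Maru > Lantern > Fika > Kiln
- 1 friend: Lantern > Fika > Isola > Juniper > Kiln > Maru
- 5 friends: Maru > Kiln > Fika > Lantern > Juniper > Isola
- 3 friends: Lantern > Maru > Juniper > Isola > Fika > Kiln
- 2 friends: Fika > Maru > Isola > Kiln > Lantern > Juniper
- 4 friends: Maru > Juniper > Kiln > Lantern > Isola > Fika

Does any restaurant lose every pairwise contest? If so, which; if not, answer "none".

Kiln

Pairwise majorities:
Kiln vs Maru: 1 to 24, Maru.
Kiln vs Lantern: Lantern, 14–11.
Kiln vs Juniper: 7 to 18, Juniper.
Kiln–Fika: Fika 15–10.
Kiln–Isola: Isola 16–9.
Maru vs Lantern: Maru wins 17–8.
Maru vs Juniper: Maru preferred on 1+5+3+2+4 = 15 ballots; Maru wins 15–10.
Maru–Fika: Maru 19–6.
Maru vs Isola: Maru preferred on 1+5+3+2+4 = 15 ballots; Maru wins 15–10.
Lantern vs Juniper: 12 to 13, Juniper.
Lantern vs Fika: Lantern preferred on 1+1+5+1+3+4 = 15 ballots; Lantern wins 15–10.
Lantern vs Isola: Lantern preferred on 1+1+5+3+4 = 14 ballots; Lantern wins 14–11.
Juniper vs Fika: Juniper preferred on 1+1+5+3+4 = 14 ballots; Juniper wins 14–11.
Juniper vs Isola: Juniper wins 17–8.
Fika–Isola: Isola 17–8.
Kiln is beaten in every head-to-head and is the Condorcet loser.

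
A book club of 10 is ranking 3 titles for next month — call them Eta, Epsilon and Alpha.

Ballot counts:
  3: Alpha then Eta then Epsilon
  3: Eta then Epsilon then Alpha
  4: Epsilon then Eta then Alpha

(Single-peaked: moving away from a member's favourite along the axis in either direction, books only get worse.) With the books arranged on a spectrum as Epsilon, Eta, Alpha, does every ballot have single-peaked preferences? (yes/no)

yes

Axis positions: Epsilon=1, Eta=2, Alpha=3.
Type 1 (peak Alpha at position 3): ranking walks positions 3-2-1, expanding outward from the peak — single-peaked.
Type 2 (peak Eta at position 2): ranking walks positions 2-1-3, expanding outward from the peak — single-peaked.
Type 3 (peak Epsilon at position 1): ranking walks positions 1-2-3, expanding outward from the peak — single-peaked.
Every ranking is single-peaked on this axis.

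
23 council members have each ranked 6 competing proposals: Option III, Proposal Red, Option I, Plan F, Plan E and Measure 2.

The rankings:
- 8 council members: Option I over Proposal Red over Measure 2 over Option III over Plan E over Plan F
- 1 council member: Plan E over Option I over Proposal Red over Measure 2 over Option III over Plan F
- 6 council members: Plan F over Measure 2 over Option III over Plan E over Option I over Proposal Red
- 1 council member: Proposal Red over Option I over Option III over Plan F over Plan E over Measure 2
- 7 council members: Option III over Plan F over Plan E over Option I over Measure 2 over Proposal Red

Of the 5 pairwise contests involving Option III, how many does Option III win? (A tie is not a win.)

4

Option III against each rival (23 council members):
Option III vs Proposal Red: 6+7 = 13 for Option III, 10 for Proposal Red — Option III by 13–10.
Option III vs Option I: 13 to 10, Option III.
Option III vs Plan F: Option III, 17–6.
Option III vs Plan E: 22 to 1, Option III.
Option III–Measure 2: Measure 2 15–8.
Option III beats Proposal Red, Option I, Plan F, Plan E; loses to Measure 2 — 4 pairwise wins.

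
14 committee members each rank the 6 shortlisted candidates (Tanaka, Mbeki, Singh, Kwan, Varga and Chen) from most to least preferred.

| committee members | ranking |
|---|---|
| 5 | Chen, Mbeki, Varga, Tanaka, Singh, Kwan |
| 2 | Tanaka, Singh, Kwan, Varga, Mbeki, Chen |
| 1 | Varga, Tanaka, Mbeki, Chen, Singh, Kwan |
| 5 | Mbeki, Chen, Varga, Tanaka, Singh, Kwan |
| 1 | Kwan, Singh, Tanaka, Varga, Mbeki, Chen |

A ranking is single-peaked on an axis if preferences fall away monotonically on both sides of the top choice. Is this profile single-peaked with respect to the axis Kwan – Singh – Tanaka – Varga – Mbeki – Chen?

Axis positions: Kwan=1, Singh=2, Tanaka=3, Varga=4, Mbeki=5, Chen=6.
Cluster 1 (peak Chen at position 6): ranking walks positions 6-5-4-3-2-1, expanding outward from the peak — single-peaked.
Cluster 2 (peak Tanaka at position 3): ranking walks positions 3-2-1-4-5-6, expanding outward from the peak — single-peaked.
Cluster 3 (peak Varga at position 4): ranking walks positions 4-3-5-6-2-1, expanding outward from the peak — single-peaked.
Cluster 4 (peak Mbeki at position 5): ranking walks positions 5-6-4-3-2-1, expanding outward from the peak — single-peaked.
Cluster 5 (peak Kwan at position 1): ranking walks positions 1-2-3-4-5-6, expanding outward from the peak — single-peaked.
Every ranking is single-peaked on this axis.

yes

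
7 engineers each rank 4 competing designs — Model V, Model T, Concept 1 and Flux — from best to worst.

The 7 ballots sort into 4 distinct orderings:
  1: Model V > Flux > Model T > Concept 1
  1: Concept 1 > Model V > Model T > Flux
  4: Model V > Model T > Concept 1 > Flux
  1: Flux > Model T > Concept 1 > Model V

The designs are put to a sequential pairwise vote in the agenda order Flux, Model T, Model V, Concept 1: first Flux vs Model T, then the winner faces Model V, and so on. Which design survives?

Round 1: Flux vs Model T — 2–5, Model T advances.
Round 2: Model T vs Model V — 1–6, Model V advances.
Round 3: Model V vs Concept 1 — 5–2, Model V advances.
The agenda winner is Model V.

Model V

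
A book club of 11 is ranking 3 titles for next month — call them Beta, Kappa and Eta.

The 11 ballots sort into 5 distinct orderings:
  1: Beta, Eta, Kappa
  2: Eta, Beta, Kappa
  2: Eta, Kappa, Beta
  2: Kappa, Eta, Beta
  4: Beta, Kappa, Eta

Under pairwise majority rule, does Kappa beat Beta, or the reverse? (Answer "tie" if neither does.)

Ballots ranking Kappa above Beta: 2 + 2 = 4.
Ballots ranking Beta above Kappa: 11 − 4 = 7.
Beta wins the head-to-head 7–4.

Beta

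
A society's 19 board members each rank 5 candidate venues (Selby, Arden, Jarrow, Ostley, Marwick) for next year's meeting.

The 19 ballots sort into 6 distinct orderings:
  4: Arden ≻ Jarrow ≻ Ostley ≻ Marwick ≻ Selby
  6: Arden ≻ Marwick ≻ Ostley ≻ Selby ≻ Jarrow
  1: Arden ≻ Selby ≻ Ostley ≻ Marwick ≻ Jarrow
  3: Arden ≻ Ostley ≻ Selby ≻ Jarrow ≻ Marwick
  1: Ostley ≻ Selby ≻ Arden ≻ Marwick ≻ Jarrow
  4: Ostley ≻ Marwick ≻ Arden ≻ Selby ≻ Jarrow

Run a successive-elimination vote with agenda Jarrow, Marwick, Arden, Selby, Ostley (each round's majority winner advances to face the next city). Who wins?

Round 1: Jarrow vs Marwick — 7–12, Marwick advances.
Round 2: Marwick vs Arden — 4–15, Arden advances.
Round 3: Arden vs Selby — 18–1, Arden advances.
Round 4: Arden vs Ostley — 14–5, Arden advances.
Arden survives the agenda.

Arden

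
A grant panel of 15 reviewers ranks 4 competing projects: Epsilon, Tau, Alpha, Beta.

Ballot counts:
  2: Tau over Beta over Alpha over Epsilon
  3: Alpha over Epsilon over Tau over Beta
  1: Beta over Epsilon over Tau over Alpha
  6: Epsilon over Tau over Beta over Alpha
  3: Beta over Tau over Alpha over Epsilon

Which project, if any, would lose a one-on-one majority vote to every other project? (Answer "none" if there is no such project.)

Pairwise majorities:
Epsilon vs Tau: Epsilon wins 10–5.
Epsilon vs Alpha: Alpha wins 8–7.
Epsilon vs Beta: Epsilon preferred on 3+6 = 9 ballots; Epsilon wins 9–6.
Tau vs Alpha: 12 to 3, Tau.
Tau vs Beta: Tau, 11–4.
Alpha vs Beta: Alpha is ranked higher on 3 ballots, Beta on 12. Beta wins 12–3.
Each project has at least one pairwise win (Epsilon beats Tau; Tau beats Alpha; Alpha beats Epsilon; Beta beats Alpha) — no Condorcet loser.

none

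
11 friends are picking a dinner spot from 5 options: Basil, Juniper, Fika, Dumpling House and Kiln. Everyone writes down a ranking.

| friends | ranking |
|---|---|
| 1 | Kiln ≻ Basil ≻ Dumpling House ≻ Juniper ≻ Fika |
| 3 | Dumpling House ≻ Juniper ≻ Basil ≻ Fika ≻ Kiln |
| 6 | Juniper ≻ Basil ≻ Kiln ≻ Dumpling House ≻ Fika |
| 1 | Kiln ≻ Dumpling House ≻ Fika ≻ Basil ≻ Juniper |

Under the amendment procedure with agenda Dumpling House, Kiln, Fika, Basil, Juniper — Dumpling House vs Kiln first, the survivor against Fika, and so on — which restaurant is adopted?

Round 1: Dumpling House vs Kiln — 3–8, Kiln advances.
Round 2: Kiln vs Fika — 8–3, Kiln advances.
Round 3: Kiln vs Basil — 2–9, Basil advances.
Round 4: Basil vs Juniper — 2–9, Juniper advances.
The agenda winner is Juniper.

Juniper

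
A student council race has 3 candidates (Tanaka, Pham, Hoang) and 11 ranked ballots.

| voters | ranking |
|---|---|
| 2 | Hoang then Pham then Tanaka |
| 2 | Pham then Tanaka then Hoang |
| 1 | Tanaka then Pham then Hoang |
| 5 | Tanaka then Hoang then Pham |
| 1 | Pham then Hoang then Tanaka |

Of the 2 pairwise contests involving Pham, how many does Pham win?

0

Pham against each rival (11 voters):
Pham vs Tanaka: Pham is ranked higher on 2+2+1 = 5 ballots, Tanaka on 6. Tanaka wins 6–5.
Pham vs Hoang: 2+1+1 = 4 for Pham, 7 for Hoang — Hoang by 7–4.
Pham beats no one; loses to Tanaka, Hoang — 0 pairwise wins.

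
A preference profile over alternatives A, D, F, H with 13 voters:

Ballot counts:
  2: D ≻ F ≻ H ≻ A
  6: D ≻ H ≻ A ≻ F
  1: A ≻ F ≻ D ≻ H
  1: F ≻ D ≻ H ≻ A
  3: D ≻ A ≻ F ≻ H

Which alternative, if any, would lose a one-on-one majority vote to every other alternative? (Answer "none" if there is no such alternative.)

Head-to-head results (13 voters):
A vs D: 1 for A, 12 for D — D by 12–1.
A–F: A 10–3.
A vs H: H, 9–4.
D vs F: 11 to 2, D.
D vs H: D preferred on 2+6+1+1+3 = 13 ballots; D wins 13–0.
F–H: F 7–6.
Each alternative has at least one pairwise win (A beats F; D beats A; F beats H; H beats A) — no Condorcet loser.

none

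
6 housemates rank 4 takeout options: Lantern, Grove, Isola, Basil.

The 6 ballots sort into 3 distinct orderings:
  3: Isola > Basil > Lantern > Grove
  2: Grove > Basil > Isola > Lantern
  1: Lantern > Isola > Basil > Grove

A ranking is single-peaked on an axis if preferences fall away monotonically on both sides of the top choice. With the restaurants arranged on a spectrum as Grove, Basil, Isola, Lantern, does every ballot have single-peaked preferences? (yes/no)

yes

Axis positions: Grove=1, Basil=2, Isola=3, Lantern=4.
Faction 1 (peak Isola at position 3): ranking walks positions 3-2-4-1, expanding outward from the peak — single-peaked.
Faction 2 (peak Grove at position 1): ranking walks positions 1-2-3-4, expanding outward from the peak — single-peaked.
Faction 3 (peak Lantern at position 4): ranking walks positions 4-3-2-1, expanding outward from the peak — single-peaked.
Every ranking is single-peaked on this axis.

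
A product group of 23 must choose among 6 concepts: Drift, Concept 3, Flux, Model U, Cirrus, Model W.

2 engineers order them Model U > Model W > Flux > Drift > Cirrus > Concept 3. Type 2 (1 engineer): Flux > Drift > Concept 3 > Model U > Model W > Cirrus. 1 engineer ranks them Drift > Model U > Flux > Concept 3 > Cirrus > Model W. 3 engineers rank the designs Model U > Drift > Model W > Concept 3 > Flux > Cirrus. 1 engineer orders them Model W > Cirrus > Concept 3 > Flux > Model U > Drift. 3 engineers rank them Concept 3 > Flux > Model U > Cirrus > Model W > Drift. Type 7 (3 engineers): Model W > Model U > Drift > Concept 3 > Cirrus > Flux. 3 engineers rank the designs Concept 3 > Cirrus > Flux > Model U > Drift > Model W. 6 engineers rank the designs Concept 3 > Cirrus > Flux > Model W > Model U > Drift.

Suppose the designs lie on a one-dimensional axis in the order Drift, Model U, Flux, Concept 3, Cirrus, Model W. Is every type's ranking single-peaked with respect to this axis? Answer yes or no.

no

Axis positions: Drift=1, Model U=2, Flux=3, Concept 3=4, Cirrus=5, Model W=6.
Type 1: ranking walks positions 2-6-3-1-5-4; Model W is ranked above Flux even though Flux lies between Model W and the peak Model U on the axis — preferences dip and rise again. Not single-peaked.
Type 2: ranking walks positions 3-1-4-2-6-5; Drift is ranked above Model U even though Model U lies between Drift and the peak Flux on the axis — preferences dip and rise again. Not single-peaked.
Type 3 (peak Drift at position 1): ranking walks positions 1-2-3-4-5-6, expanding outward from the peak — single-peaked.
Type 4: ranking walks positions 2-1-6-4-3-5; Model W is ranked above Flux even though Flux lies between Model W and the peak Model U on the axis — preferences dip and rise again. Not single-peaked.
Type 5 (peak Model W at position 6): ranking walks positions 6-5-4-3-2-1, expanding outward from the peak — single-peaked.
Type 6 (peak Concept 3 at position 4): ranking walks positions 4-3-2-5-6-1, expanding outward from the peak — single-peaked.
Type 7: ranking walks positions 6-2-1-4-5-3; Model U is ranked above Cirrus even though Cirrus lies between Model U and the peak Model W on the axis — preferences dip and rise again. Not single-peaked.
Type 8 (peak Concept 3 at position 4): ranking walks positions 4-5-3-2-1-6, expanding outward from the peak — single-peaked.
Type 9 (peak Concept 3 at position 4): ranking walks positions 4-5-3-6-2-1, expanding outward from the peak — single-peaked.
Type 1 violates single-peakedness, so the profile is not single-peaked on this axis.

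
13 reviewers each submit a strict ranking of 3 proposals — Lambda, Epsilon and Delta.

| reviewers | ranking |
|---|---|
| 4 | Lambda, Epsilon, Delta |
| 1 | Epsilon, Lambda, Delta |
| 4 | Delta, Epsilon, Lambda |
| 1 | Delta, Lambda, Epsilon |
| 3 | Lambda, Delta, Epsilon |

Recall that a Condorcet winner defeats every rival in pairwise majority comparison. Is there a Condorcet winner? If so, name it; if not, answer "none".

Check each pair by majority over 13 ballots:
Lambda–Epsilon: Lambda 8–5.
Lambda vs Delta: Lambda, 8–5.
Epsilon–Delta: Delta 8–5.
Lambda beats each of Epsilon, Delta — Lambda is the Condorcet winner.

Lambda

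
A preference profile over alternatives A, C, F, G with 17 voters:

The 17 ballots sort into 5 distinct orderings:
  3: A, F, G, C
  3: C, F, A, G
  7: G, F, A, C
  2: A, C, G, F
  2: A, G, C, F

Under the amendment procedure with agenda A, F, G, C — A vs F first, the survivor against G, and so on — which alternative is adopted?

G

Round 1: A vs F — 7–10, F advances.
Round 2: F vs G — 6–11, G advances.
Round 3: G vs C — 12–5, G advances.
The agenda winner is G.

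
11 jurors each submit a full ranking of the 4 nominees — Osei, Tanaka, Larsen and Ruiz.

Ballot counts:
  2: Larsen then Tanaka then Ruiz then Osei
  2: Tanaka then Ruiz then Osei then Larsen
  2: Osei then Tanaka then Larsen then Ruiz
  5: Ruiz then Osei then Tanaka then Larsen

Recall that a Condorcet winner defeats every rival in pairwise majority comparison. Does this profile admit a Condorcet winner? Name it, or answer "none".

none

Check each pair by majority over 11 ballots:
Osei vs Tanaka: 7 to 4, Osei.
Osei vs Larsen: Osei is ranked higher on 2+2+5 = 9 ballots, Larsen on 2. Osei wins 9–2.
Osei vs Ruiz: 2 to 9, Ruiz.
Tanaka vs Larsen: Tanaka is ranked higher on 2+2+5 = 9 ballots, Larsen on 2. Tanaka wins 9–2.
Tanaka vs Ruiz: 6 to 5, Tanaka.
Larsen vs Ruiz: 4 to 7, Ruiz.
Each nominee drops at least one matchup (Osei loses to Ruiz; Tanaka loses to Osei; Larsen loses to Osei; Ruiz loses to Tanaka); the cycle Osei beats Tanaka beats Ruiz beats Osei rules out a Condorcet winner.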